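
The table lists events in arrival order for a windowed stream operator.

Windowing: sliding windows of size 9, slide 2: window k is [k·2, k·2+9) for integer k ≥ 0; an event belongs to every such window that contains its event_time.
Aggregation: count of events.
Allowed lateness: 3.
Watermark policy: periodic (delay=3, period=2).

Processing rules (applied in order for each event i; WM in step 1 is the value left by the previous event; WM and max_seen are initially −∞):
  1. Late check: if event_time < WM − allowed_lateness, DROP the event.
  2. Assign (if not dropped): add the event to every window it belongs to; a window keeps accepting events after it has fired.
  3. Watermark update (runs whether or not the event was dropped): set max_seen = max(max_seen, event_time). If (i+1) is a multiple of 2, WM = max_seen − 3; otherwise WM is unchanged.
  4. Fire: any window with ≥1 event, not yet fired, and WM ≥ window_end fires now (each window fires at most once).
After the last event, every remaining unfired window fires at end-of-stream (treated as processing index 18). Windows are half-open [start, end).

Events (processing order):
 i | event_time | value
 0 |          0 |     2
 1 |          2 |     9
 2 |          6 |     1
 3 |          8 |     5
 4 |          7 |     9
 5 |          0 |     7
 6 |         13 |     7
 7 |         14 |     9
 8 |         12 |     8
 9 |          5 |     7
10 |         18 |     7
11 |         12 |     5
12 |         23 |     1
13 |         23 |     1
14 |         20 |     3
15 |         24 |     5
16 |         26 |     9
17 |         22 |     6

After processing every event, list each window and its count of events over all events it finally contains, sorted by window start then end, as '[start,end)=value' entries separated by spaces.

[0,9)=5 [2,11)=4 [4,13)=5 [6,15)=7 [8,17)=5 [10,19)=5 [12,21)=6 [14,23)=4 [16,25)=6 [18,27)=7 [20,29)=6 [22,31)=5 [24,33)=2 [26,35)=1

i=0 t=0 v=2: → [0,9); WM=−∞
i=1 t=2 v=9: → [2,11),[0,9); WM=-1
i=2 t=6 v=1: → [6,15),[4,13),[2,11),[0,9); WM=-1
i=3 t=8 v=5: → [8,17),[6,15),[4,13),[2,11),[0,9); WM=5
i=4 t=7 v=9: → [6,15),[4,13),[2,11),[0,9); WM=5
i=5 t=0 v=7: DROP (t<5-3); WM=5
i=6 t=13 v=7: → [12,21),[10,19),[8,17),[6,15); WM=5
i=7 t=14 v=9: → [14,23),[12,21),[10,19),[8,17),[6,15); WM=11; [0,9) fires=5 [2,11) fires=4
i=8 t=12 v=8: → [12,21),[10,19),[8,17),[6,15),[4,13); WM=11
i=9 t=5 v=7: DROP (t<11-3); WM=11
i=10 t=18 v=7: → [18,27),[16,25),[14,23),[12,21),[10,19); WM=11
i=11 t=12 v=5: → [12,21),[10,19),[8,17),[6,15),[4,13); WM=15; [4,13) fires=5 [6,15) fires=7
i=12 t=23 v=1: → [22,31),[20,29),[18,27),[16,25); WM=15
i=13 t=23 v=1: → [22,31),[20,29),[18,27),[16,25); WM=20; [8,17) fires=5 [10,19) fires=5
i=14 t=20 v=3: → [20,29),[18,27),[16,25),[14,23),[12,21); WM=20
i=15 t=24 v=5: → [24,33),[22,31),[20,29),[18,27),[16,25); WM=21; [12,21) fires=6
i=16 t=26 v=9: → [26,35),[24,33),[22,31),[20,29),[18,27); WM=21
i=17 t=22 v=6: → [22,31),[20,29),[18,27),[16,25),[14,23); WM=23; [14,23) fires=4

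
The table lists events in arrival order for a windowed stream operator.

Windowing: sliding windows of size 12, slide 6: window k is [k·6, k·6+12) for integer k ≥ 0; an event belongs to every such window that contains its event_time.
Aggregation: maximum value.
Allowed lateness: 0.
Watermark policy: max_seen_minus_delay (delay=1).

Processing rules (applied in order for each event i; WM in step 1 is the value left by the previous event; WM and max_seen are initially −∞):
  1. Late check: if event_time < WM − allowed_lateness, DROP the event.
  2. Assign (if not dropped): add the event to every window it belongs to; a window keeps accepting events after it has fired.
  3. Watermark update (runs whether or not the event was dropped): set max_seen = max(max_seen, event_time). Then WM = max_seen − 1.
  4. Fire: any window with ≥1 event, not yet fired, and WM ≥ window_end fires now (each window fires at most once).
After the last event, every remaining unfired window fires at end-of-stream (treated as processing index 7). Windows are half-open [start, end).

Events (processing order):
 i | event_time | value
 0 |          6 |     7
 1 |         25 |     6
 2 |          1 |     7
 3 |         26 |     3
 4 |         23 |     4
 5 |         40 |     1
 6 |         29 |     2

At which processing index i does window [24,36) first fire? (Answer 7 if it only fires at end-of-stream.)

5

i=0 t=6 v=7: → [6,18),[0,12); WM=5
i=1 t=25 v=6: → [24,36),[18,30); WM=24; [0,12) fires=7 [6,18) fires=7
i=2 t=1 v=7: DROP (t<24-0); WM=24
i=3 t=26 v=3: → [24,36),[18,30); WM=25
i=4 t=23 v=4: DROP (t<25-0); WM=25
i=5 t=40 v=1: → [36,48),[30,42); WM=39; [18,30) fires=6 [24,36) fires=6
i=6 t=29 v=2: DROP (t<39-0); WM=39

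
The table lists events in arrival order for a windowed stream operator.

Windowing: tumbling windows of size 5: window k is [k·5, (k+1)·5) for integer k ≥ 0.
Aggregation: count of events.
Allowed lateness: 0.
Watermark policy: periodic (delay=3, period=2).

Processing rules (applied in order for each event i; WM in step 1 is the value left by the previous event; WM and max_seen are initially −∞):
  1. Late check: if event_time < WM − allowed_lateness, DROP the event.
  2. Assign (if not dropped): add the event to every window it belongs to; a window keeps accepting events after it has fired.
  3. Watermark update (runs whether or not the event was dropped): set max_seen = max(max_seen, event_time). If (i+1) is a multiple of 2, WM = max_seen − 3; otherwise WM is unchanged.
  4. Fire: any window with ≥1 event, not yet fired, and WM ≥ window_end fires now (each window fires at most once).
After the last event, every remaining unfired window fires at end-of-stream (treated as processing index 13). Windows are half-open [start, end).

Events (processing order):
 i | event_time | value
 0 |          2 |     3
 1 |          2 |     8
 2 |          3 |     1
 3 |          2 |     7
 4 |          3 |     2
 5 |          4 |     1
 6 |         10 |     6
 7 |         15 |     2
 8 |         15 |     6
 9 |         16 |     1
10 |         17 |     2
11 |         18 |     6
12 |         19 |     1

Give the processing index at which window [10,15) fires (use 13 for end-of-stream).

i=0 t=2 v=3: → [0,5); WM=−∞
i=1 t=2 v=8: → [0,5); WM=-1
i=2 t=3 v=1: → [0,5); WM=-1
i=3 t=2 v=7: → [0,5); WM=0
i=4 t=3 v=2: → [0,5); WM=0
i=5 t=4 v=1: → [0,5); WM=1
i=6 t=10 v=6: → [10,15); WM=1
i=7 t=15 v=2: → [15,20); WM=12; [0,5) fires=6
i=8 t=15 v=6: → [15,20); WM=12
i=9 t=16 v=1: → [15,20); WM=13
i=10 t=17 v=2: → [15,20); WM=13
i=11 t=18 v=6: → [15,20); WM=15; [10,15) fires=1
i=12 t=19 v=1: → [15,20); WM=15

11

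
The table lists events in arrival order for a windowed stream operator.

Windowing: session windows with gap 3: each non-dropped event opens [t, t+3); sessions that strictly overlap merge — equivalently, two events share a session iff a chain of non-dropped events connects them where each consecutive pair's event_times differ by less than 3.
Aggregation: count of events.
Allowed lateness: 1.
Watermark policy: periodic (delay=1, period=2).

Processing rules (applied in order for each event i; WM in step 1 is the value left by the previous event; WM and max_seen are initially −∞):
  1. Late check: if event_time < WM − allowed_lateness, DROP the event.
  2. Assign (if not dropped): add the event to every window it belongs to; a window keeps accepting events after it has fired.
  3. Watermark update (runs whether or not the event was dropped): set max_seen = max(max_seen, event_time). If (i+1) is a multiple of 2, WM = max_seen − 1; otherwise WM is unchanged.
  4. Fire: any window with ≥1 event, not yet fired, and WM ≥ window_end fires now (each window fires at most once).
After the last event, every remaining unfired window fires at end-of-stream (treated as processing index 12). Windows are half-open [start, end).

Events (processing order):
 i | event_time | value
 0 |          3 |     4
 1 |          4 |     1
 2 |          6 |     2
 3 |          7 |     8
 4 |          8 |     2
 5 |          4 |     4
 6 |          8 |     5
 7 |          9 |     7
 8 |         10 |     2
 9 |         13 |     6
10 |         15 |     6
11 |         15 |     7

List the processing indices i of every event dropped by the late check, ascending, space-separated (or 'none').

i=0 t=3 v=4: → [3,6); WM=−∞
i=1 t=4 v=1: → [3,7); WM=3
i=2 t=6 v=2: → [3,9); WM=3
i=3 t=7 v=8: → [3,10); WM=6
i=4 t=8 v=2: → [3,11); WM=6
i=5 t=4 v=4: DROP (t<6-1); WM=7
i=6 t=8 v=5: → [3,11); WM=7
i=7 t=9 v=7: → [3,12); WM=8
i=8 t=10 v=2: → [3,13); WM=8
i=9 t=13 v=6: → [13,16); WM=12
i=10 t=15 v=6: → [13,18); WM=12
i=11 t=15 v=7: → [13,18); WM=14

5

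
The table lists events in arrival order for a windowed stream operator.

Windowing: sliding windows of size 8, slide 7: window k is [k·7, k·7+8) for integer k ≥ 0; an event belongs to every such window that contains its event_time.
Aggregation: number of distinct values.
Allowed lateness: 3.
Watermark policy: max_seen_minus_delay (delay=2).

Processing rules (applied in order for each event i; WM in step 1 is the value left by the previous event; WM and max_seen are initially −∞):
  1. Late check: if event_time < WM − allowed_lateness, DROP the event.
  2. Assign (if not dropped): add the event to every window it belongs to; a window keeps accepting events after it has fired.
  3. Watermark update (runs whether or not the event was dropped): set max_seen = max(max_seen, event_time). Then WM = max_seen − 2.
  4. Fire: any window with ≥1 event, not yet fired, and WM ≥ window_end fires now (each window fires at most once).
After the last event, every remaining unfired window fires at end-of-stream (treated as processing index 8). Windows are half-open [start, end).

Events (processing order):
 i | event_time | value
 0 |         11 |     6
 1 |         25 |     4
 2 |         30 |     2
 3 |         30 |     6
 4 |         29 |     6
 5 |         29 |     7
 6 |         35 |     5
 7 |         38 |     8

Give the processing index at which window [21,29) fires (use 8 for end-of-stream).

6

i=0 t=11 v=6: → [7,15); WM=9
i=1 t=25 v=4: → [21,29); WM=23; [7,15) fires=1
i=2 t=30 v=2: → [28,36); WM=28
i=3 t=30 v=6: → [28,36); WM=28
i=4 t=29 v=6: → [28,36); WM=28
i=5 t=29 v=7: → [28,36); WM=28
i=6 t=35 v=5: → [35,43),[28,36); WM=33; [21,29) fires=1
i=7 t=38 v=8: → [35,43); WM=36; [28,36) fires=4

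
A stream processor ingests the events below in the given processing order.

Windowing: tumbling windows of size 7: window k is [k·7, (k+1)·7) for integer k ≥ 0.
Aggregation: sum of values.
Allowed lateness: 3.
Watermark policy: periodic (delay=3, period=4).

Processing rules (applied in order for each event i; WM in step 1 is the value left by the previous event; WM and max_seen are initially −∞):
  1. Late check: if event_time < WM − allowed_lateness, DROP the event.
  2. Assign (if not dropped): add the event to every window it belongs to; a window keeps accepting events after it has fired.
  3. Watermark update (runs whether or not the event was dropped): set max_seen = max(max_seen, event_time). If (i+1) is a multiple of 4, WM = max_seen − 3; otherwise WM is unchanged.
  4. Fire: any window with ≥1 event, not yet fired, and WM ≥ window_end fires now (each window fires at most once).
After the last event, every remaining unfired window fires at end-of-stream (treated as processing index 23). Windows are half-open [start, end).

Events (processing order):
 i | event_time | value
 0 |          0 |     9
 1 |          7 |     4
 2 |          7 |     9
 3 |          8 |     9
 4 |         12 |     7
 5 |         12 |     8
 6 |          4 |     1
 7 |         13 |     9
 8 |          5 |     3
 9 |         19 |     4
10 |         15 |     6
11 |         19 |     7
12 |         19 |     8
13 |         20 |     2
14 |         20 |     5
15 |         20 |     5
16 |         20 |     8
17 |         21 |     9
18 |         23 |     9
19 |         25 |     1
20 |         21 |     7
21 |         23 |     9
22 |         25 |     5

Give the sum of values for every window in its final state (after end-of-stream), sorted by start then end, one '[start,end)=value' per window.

i=0 t=0 v=9: → [0,7); WM=−∞
i=1 t=7 v=4: → [7,14); WM=−∞
i=2 t=7 v=9: → [7,14); WM=−∞
i=3 t=8 v=9: → [7,14); WM=5
i=4 t=12 v=7: → [7,14); WM=5
i=5 t=12 v=8: → [7,14); WM=5
i=6 t=4 v=1: → [0,7); WM=5
i=7 t=13 v=9: → [7,14); WM=10; [0,7) fires=10
i=8 t=5 v=3: DROP (t<10-3); WM=10
i=9 t=19 v=4: → [14,21); WM=10
i=10 t=15 v=6: → [14,21); WM=10
i=11 t=19 v=7: → [14,21); WM=16; [7,14) fires=46
i=12 t=19 v=8: → [14,21); WM=16
i=13 t=20 v=2: → [14,21); WM=16
i=14 t=20 v=5: → [14,21); WM=16
i=15 t=20 v=5: → [14,21); WM=17
i=16 t=20 v=8: → [14,21); WM=17
i=17 t=21 v=9: → [21,28); WM=17
i=18 t=23 v=9: → [21,28); WM=17
i=19 t=25 v=1: → [21,28); WM=22; [14,21) fires=45
i=20 t=21 v=7: → [21,28); WM=22
i=21 t=23 v=9: → [21,28); WM=22
i=22 t=25 v=5: → [21,28); WM=22

[0,7)=10 [7,14)=46 [14,21)=45 [21,28)=40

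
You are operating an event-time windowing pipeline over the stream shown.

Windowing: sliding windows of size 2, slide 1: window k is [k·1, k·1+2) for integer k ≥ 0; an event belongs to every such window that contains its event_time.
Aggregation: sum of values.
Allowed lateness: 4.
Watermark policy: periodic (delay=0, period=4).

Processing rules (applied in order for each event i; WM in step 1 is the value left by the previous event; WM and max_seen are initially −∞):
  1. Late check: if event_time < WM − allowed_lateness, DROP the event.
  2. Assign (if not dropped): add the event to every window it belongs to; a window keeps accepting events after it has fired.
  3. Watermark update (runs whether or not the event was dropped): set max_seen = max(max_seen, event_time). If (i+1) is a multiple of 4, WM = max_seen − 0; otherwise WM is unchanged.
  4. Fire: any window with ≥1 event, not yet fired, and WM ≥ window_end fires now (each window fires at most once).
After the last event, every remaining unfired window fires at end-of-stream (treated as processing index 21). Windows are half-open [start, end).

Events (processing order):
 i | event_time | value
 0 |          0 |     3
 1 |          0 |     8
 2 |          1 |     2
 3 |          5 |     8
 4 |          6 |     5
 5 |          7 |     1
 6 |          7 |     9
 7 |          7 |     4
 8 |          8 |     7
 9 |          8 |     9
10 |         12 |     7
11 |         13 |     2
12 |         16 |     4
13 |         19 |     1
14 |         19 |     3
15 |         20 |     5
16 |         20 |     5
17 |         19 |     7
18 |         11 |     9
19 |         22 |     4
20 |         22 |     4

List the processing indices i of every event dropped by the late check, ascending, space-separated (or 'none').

i=0 t=0 v=3: → [0,2); WM=−∞
i=1 t=0 v=8: → [0,2); WM=−∞
i=2 t=1 v=2: → [1,3),[0,2); WM=−∞
i=3 t=5 v=8: → [5,7),[4,6); WM=5; [0,2) fires=13 [1,3) fires=2
i=4 t=6 v=5: → [6,8),[5,7); WM=5
i=5 t=7 v=1: → [7,9),[6,8); WM=5
i=6 t=7 v=9: → [7,9),[6,8); WM=5
i=7 t=7 v=4: → [7,9),[6,8); WM=7; [4,6) fires=8 [5,7) fires=13
i=8 t=8 v=7: → [8,10),[7,9); WM=7
i=9 t=8 v=9: → [8,10),[7,9); WM=7
i=10 t=12 v=7: → [12,14),[11,13); WM=7
i=11 t=13 v=2: → [13,15),[12,14); WM=13; [6,8) fires=19 [7,9) fires=30 [8,10) fires=16 [11,13) fires=7
i=12 t=16 v=4: → [16,18),[15,17); WM=13
i=13 t=19 v=1: → [19,21),[18,20); WM=13
i=14 t=19 v=3: → [19,21),[18,20); WM=13
i=15 t=20 v=5: → [20,22),[19,21); WM=20; [12,14) fires=9 [13,15) fires=2 [15,17) fires=4 [16,18) fires=4 [18,20) fires=4
i=16 t=20 v=5: → [20,22),[19,21); WM=20
i=17 t=19 v=7: → [19,21),[18,20); WM=20
i=18 t=11 v=9: DROP (t<20-4); WM=20
i=19 t=22 v=4: → [22,24),[21,23); WM=22; [19,21) fires=21 [20,22) fires=10
i=20 t=22 v=4: → [22,24),[21,23); WM=22

18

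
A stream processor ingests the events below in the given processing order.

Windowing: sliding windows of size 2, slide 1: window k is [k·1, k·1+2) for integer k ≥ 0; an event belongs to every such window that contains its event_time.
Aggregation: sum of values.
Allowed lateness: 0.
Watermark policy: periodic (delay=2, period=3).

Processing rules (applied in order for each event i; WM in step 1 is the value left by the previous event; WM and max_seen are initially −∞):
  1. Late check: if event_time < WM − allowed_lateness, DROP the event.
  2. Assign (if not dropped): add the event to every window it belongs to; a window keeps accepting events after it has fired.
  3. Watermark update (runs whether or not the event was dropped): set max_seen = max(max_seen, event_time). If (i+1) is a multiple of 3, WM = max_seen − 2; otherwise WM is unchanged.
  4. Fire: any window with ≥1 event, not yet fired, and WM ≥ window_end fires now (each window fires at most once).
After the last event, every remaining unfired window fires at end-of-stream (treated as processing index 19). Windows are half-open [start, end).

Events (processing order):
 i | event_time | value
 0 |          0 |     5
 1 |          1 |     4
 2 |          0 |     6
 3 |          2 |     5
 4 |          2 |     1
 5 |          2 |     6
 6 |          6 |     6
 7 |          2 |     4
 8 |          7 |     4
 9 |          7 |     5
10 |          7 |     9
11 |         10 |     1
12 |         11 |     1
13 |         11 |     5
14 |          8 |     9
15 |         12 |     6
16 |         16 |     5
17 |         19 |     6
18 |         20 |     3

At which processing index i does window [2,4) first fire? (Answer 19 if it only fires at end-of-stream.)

8

i=0 t=0 v=5: → [0,2); WM=−∞
i=1 t=1 v=4: → [1,3),[0,2); WM=−∞
i=2 t=0 v=6: → [0,2); WM=-1
i=3 t=2 v=5: → [2,4),[1,3); WM=-1
i=4 t=2 v=1: → [2,4),[1,3); WM=-1
i=5 t=2 v=6: → [2,4),[1,3); WM=0
i=6 t=6 v=6: → [6,8),[5,7); WM=0
i=7 t=2 v=4: → [2,4),[1,3); WM=0
i=8 t=7 v=4: → [7,9),[6,8); WM=5; [0,2) fires=15 [1,3) fires=20 [2,4) fires=16
i=9 t=7 v=5: → [7,9),[6,8); WM=5
i=10 t=7 v=9: → [7,9),[6,8); WM=5
i=11 t=10 v=1: → [10,12),[9,11); WM=8; [5,7) fires=6 [6,8) fires=24
i=12 t=11 v=1: → [11,13),[10,12); WM=8
i=13 t=11 v=5: → [11,13),[10,12); WM=8
i=14 t=8 v=9: → [8,10),[7,9); WM=9; [7,9) fires=27
i=15 t=12 v=6: → [12,14),[11,13); WM=9
i=16 t=16 v=5: → [16,18),[15,17); WM=9
i=17 t=19 v=6: → [19,21),[18,20); WM=17; [8,10) fires=9 [9,11) fires=1 [10,12) fires=7 [11,13) fires=12 [12,14) fires=6 [15,17) fires=5
i=18 t=20 v=3: → [20,22),[19,21); WM=17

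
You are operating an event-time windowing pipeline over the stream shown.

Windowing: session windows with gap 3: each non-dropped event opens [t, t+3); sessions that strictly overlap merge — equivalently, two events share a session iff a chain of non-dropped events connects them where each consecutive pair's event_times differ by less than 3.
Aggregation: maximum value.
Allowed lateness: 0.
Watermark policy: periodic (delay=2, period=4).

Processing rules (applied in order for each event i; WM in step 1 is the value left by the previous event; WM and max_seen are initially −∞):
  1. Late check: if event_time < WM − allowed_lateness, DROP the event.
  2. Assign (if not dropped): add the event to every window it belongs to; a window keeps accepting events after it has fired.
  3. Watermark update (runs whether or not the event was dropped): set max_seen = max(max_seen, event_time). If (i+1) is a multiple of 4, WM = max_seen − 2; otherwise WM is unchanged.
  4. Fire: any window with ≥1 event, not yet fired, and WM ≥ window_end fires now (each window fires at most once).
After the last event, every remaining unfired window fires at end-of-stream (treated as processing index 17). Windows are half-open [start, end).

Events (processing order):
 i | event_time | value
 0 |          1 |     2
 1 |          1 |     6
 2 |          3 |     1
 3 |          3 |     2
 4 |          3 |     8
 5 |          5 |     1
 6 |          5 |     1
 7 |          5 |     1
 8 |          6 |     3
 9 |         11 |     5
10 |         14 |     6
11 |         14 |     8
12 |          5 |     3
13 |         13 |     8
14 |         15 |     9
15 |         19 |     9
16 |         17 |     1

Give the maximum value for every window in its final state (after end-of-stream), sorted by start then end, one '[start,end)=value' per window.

i=0 t=1 v=2: → [1,4); WM=−∞
i=1 t=1 v=6: → [1,4); WM=−∞
i=2 t=3 v=1: → [1,6); WM=−∞
i=3 t=3 v=2: → [1,6); WM=1
i=4 t=3 v=8: → [1,6); WM=1
i=5 t=5 v=1: → [1,8); WM=1
i=6 t=5 v=1: → [1,8); WM=1
i=7 t=5 v=1: → [1,8); WM=3
i=8 t=6 v=3: → [1,9); WM=3
i=9 t=11 v=5: → [11,14); WM=3
i=10 t=14 v=6: → [14,17); WM=3
i=11 t=14 v=8: → [14,17); WM=12
i=12 t=5 v=3: DROP (t<12-0); WM=12
i=13 t=13 v=8: → [11,17); WM=12
i=14 t=15 v=9: → [11,18); WM=12
i=15 t=19 v=9: → [19,22); WM=17
i=16 t=17 v=1: → [11,22); WM=17

[1,9)=8 [11,22)=9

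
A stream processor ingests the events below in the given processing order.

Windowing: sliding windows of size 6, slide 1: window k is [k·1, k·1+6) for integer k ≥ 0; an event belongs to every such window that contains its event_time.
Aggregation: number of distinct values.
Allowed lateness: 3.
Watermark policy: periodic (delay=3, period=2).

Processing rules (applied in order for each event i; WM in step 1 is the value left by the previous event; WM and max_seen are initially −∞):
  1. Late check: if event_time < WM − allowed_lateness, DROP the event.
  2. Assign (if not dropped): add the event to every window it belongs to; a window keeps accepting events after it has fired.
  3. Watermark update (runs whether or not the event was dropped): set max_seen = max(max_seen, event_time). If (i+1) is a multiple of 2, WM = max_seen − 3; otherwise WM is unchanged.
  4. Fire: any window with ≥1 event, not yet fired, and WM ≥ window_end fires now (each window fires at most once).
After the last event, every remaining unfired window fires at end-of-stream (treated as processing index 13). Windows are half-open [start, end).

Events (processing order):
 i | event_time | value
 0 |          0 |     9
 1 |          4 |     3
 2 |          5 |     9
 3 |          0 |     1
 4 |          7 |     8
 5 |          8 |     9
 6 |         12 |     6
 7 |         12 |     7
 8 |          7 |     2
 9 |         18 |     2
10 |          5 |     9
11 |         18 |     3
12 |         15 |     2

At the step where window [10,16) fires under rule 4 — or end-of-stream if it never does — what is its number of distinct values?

3

i=0 t=0 v=9: → [0,6); WM=−∞
i=1 t=4 v=3: → [4,10),[3,9),[2,8),[1,7),[0,6); WM=1
i=2 t=5 v=9: → [5,11),[4,10),[3,9),[2,8),[1,7),[0,6); WM=1
i=3 t=0 v=1: → [0,6); WM=2
i=4 t=7 v=8: → [7,13),[6,12),[5,11),[4,10),[3,9),[2,8); WM=2
i=5 t=8 v=9: → [8,14),[7,13),[6,12),[5,11),[4,10),[3,9); WM=5
i=6 t=12 v=6: → [12,18),[11,17),[10,16),[9,15),[8,14),[7,13); WM=5
i=7 t=12 v=7: → [12,18),[11,17),[10,16),[9,15),[8,14),[7,13); WM=9; [0,6) fires=3 [1,7) fires=2 [2,8) fires=3 [3,9) fires=3
i=8 t=7 v=2: → [7,13),[6,12),[5,11),[4,10),[3,9),[2,8); WM=9
i=9 t=18 v=2: → [18,24),[17,23),[16,22),[15,21),[14,20),[13,19); WM=15; [4,10) fires=4 [5,11) fires=3 [6,12) fires=3 [7,13) fires=5 [8,14) fires=3 [9,15) fires=2
i=10 t=5 v=9: DROP (t<15-3); WM=15
i=11 t=18 v=3: → [18,24),[17,23),[16,22),[15,21),[14,20),[13,19); WM=15
i=12 t=15 v=2: → [15,21),[14,20),[13,19),[12,18),[11,17),[10,16); WM=15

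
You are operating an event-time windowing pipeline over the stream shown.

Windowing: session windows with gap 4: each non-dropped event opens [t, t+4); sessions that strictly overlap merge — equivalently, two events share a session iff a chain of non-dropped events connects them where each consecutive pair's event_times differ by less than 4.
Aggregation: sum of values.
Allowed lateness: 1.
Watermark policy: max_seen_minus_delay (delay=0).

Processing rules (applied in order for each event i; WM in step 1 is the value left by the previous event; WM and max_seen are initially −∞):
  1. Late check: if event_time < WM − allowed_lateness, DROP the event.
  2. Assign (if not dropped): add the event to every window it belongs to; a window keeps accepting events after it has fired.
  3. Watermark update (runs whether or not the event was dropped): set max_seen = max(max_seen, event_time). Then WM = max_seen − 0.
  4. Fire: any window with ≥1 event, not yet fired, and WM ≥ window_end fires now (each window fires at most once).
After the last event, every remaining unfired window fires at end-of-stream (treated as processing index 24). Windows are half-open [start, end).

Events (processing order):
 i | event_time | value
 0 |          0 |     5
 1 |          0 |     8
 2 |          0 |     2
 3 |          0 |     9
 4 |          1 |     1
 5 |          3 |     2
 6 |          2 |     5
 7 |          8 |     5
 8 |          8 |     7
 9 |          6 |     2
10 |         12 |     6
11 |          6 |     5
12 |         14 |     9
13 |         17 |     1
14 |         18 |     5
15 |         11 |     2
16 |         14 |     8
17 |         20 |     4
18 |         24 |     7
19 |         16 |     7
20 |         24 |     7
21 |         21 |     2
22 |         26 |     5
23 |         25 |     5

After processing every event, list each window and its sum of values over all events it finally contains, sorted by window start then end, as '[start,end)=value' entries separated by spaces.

[0,7)=32 [8,12)=12 [12,24)=25 [24,30)=24

i=0 t=0 v=5: → [0,4); WM=0
i=1 t=0 v=8: → [0,4); WM=0
i=2 t=0 v=2: → [0,4); WM=0
i=3 t=0 v=9: → [0,4); WM=0
i=4 t=1 v=1: → [0,5); WM=1
i=5 t=3 v=2: → [0,7); WM=3
i=6 t=2 v=5: → [0,7); WM=3
i=7 t=8 v=5: → [8,12); WM=8
i=8 t=8 v=7: → [8,12); WM=8
i=9 t=6 v=2: DROP (t<8-1); WM=8
i=10 t=12 v=6: → [12,16); WM=12
i=11 t=6 v=5: DROP (t<12-1); WM=12
i=12 t=14 v=9: → [12,18); WM=14
i=13 t=17 v=1: → [12,21); WM=17
i=14 t=18 v=5: → [12,22); WM=18
i=15 t=11 v=2: DROP (t<18-1); WM=18
i=16 t=14 v=8: DROP (t<18-1); WM=18
i=17 t=20 v=4: → [12,24); WM=20
i=18 t=24 v=7: → [24,28); WM=24
i=19 t=16 v=7: DROP (t<24-1); WM=24
i=20 t=24 v=7: → [24,28); WM=24
i=21 t=21 v=2: DROP (t<24-1); WM=24
i=22 t=26 v=5: → [24,30); WM=26
i=23 t=25 v=5: → [24,30); WM=26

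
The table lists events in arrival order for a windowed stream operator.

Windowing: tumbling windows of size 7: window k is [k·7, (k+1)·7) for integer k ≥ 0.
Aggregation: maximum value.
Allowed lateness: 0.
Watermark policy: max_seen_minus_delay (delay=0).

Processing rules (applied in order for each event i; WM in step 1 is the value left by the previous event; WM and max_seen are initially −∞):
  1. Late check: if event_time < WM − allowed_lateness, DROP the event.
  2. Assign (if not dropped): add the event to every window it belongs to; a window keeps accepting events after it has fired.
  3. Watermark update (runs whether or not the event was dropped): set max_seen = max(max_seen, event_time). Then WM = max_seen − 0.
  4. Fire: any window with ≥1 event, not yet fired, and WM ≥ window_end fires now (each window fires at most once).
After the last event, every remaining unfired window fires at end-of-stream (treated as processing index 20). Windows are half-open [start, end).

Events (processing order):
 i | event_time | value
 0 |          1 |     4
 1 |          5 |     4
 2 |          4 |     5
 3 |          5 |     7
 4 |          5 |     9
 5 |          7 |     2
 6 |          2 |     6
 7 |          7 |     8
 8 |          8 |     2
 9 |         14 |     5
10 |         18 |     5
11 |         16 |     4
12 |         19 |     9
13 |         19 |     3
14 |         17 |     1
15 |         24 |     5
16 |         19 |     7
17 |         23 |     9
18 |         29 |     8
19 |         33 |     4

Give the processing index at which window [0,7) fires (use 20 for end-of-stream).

5

i=0 t=1 v=4: → [0,7); WM=1
i=1 t=5 v=4: → [0,7); WM=5
i=2 t=4 v=5: DROP (t<5-0); WM=5
i=3 t=5 v=7: → [0,7); WM=5
i=4 t=5 v=9: → [0,7); WM=5
i=5 t=7 v=2: → [7,14); WM=7; [0,7) fires=9
i=6 t=2 v=6: DROP (t<7-0); WM=7
i=7 t=7 v=8: → [7,14); WM=7
i=8 t=8 v=2: → [7,14); WM=8
i=9 t=14 v=5: → [14,21); WM=14; [7,14) fires=8
i=10 t=18 v=5: → [14,21); WM=18
i=11 t=16 v=4: DROP (t<18-0); WM=18
i=12 t=19 v=9: → [14,21); WM=19
i=13 t=19 v=3: → [14,21); WM=19
i=14 t=17 v=1: DROP (t<19-0); WM=19
i=15 t=24 v=5: → [21,28); WM=24; [14,21) fires=9
i=16 t=19 v=7: DROP (t<24-0); WM=24
i=17 t=23 v=9: DROP (t<24-0); WM=24
i=18 t=29 v=8: → [28,35); WM=29; [21,28) fires=5
i=19 t=33 v=4: → [28,35); WM=33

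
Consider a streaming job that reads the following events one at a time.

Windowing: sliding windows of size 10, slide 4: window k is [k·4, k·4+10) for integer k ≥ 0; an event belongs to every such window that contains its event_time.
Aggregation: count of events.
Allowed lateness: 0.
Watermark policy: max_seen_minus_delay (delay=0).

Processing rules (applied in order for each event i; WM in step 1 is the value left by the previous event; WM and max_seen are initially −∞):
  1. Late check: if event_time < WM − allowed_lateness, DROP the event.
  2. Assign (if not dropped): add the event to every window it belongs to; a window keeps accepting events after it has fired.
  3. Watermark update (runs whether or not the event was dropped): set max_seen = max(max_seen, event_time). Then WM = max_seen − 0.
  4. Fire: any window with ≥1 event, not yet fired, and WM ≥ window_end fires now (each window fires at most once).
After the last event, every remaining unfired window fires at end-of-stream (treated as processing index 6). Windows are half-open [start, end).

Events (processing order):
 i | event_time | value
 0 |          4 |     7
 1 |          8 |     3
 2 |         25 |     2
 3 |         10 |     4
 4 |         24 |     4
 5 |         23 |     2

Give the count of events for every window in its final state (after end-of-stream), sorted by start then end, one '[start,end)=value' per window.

i=0 t=4 v=7: → [4,14),[0,10); WM=4
i=1 t=8 v=3: → [8,18),[4,14),[0,10); WM=8
i=2 t=25 v=2: → [24,34),[20,30),[16,26); WM=25; [0,10) fires=2 [4,14) fires=2 [8,18) fires=1
i=3 t=10 v=4: DROP (t<25-0); WM=25
i=4 t=24 v=4: DROP (t<25-0); WM=25
i=5 t=23 v=2: DROP (t<25-0); WM=25

[0,10)=2 [4,14)=2 [8,18)=1 [16,26)=1 [20,30)=1 [24,34)=1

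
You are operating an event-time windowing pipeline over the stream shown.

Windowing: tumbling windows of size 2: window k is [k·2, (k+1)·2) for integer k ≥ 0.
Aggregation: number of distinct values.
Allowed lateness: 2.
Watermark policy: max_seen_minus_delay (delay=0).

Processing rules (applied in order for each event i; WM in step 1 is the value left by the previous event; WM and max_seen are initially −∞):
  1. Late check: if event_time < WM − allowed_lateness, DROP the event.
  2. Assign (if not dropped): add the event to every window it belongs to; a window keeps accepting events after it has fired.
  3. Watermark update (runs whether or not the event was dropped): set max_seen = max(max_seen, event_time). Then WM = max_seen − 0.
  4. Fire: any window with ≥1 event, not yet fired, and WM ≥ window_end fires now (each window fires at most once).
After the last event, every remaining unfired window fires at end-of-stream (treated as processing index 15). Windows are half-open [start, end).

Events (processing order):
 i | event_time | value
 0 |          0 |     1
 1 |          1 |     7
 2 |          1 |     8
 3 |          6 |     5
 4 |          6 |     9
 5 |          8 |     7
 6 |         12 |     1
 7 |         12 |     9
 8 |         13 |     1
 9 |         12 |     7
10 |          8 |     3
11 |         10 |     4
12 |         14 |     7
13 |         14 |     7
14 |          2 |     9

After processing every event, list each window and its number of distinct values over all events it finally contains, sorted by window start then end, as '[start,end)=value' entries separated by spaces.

[0,2)=3 [6,8)=2 [8,10)=1 [12,14)=3 [14,16)=1

i=0 t=0 v=1: → [0,2); WM=0
i=1 t=1 v=7: → [0,2); WM=1
i=2 t=1 v=8: → [0,2); WM=1
i=3 t=6 v=5: → [6,8); WM=6; [0,2) fires=3
i=4 t=6 v=9: → [6,8); WM=6
i=5 t=8 v=7: → [8,10); WM=8; [6,8) fires=2
i=6 t=12 v=1: → [12,14); WM=12; [8,10) fires=1
i=7 t=12 v=9: → [12,14); WM=12
i=8 t=13 v=1: → [12,14); WM=13
i=9 t=12 v=7: → [12,14); WM=13
i=10 t=8 v=3: DROP (t<13-2); WM=13
i=11 t=10 v=4: DROP (t<13-2); WM=13
i=12 t=14 v=7: → [14,16); WM=14; [12,14) fires=3
i=13 t=14 v=7: → [14,16); WM=14
i=14 t=2 v=9: DROP (t<14-2); WM=14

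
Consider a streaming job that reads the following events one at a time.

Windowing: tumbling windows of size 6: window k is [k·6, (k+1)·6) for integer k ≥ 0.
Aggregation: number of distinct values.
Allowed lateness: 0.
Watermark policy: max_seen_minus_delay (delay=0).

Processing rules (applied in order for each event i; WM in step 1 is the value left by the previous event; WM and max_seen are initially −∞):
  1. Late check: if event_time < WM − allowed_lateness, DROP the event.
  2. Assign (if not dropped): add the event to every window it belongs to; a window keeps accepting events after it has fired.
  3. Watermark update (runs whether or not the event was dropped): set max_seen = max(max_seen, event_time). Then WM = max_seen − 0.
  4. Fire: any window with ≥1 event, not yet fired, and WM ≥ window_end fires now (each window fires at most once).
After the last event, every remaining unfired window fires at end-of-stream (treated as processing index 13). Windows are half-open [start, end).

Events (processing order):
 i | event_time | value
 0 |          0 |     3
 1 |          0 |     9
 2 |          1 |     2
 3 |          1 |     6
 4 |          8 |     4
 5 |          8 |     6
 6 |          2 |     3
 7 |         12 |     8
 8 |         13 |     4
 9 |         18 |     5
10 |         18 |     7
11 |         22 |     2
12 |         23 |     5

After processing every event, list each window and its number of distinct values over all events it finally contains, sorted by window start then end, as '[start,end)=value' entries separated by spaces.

i=0 t=0 v=3: → [0,6); WM=0
i=1 t=0 v=9: → [0,6); WM=0
i=2 t=1 v=2: → [0,6); WM=1
i=3 t=1 v=6: → [0,6); WM=1
i=4 t=8 v=4: → [6,12); WM=8; [0,6) fires=4
i=5 t=8 v=6: → [6,12); WM=8
i=6 t=2 v=3: DROP (t<8-0); WM=8
i=7 t=12 v=8: → [12,18); WM=12; [6,12) fires=2
i=8 t=13 v=4: → [12,18); WM=13
i=9 t=18 v=5: → [18,24); WM=18; [12,18) fires=2
i=10 t=18 v=7: → [18,24); WM=18
i=11 t=22 v=2: → [18,24); WM=22
i=12 t=23 v=5: → [18,24); WM=23

[0,6)=4 [6,12)=2 [12,18)=2 [18,24)=3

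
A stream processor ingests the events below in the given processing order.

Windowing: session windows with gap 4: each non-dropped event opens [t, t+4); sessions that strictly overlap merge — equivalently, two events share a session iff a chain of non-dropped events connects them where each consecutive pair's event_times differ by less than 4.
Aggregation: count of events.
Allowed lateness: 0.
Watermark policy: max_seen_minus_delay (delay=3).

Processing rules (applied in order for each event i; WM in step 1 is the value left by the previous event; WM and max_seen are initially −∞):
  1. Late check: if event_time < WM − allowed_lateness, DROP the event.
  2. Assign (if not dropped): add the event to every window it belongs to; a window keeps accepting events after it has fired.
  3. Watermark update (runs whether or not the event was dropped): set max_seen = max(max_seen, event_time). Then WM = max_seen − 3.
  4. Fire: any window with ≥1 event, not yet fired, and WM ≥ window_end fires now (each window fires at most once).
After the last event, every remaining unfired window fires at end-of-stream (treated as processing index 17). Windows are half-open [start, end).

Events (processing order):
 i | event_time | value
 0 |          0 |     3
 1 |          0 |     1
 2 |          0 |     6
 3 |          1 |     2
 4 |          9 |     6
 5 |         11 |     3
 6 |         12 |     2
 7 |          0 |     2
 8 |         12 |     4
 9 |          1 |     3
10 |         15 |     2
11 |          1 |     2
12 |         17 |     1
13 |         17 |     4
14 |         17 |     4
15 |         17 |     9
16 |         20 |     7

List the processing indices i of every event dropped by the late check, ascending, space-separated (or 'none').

7 9 11

i=0 t=0 v=3: → [0,4); WM=-3
i=1 t=0 v=1: → [0,4); WM=-3
i=2 t=0 v=6: → [0,4); WM=-3
i=3 t=1 v=2: → [0,5); WM=-2
i=4 t=9 v=6: → [9,13); WM=6
i=5 t=11 v=3: → [9,15); WM=8
i=6 t=12 v=2: → [9,16); WM=9
i=7 t=0 v=2: DROP (t<9-0); WM=9
i=8 t=12 v=4: → [9,16); WM=9
i=9 t=1 v=3: DROP (t<9-0); WM=9
i=10 t=15 v=2: → [9,19); WM=12
i=11 t=1 v=2: DROP (t<12-0); WM=12
i=12 t=17 v=1: → [9,21); WM=14
i=13 t=17 v=4: → [9,21); WM=14
i=14 t=17 v=4: → [9,21); WM=14
i=15 t=17 v=9: → [9,21); WM=14
i=16 t=20 v=7: → [9,24); WM=17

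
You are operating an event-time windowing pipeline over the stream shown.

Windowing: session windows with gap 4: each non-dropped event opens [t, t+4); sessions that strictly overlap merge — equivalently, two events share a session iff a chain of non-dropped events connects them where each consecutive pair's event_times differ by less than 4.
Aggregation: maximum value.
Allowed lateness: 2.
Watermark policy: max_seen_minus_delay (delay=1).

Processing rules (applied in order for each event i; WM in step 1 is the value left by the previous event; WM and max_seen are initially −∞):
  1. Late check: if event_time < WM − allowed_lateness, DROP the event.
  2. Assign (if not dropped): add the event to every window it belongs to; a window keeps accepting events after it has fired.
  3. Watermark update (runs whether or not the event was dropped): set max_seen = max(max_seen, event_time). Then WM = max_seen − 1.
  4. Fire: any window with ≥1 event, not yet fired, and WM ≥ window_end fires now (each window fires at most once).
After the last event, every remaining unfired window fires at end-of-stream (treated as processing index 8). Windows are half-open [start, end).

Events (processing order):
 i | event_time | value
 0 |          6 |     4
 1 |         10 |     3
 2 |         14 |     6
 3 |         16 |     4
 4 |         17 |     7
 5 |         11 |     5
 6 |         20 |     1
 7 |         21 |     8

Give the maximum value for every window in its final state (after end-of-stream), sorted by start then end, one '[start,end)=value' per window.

[6,10)=4 [10,14)=3 [14,25)=8

i=0 t=6 v=4: → [6,10); WM=5
i=1 t=10 v=3: → [10,14); WM=9
i=2 t=14 v=6: → [14,18); WM=13
i=3 t=16 v=4: → [14,20); WM=15
i=4 t=17 v=7: → [14,21); WM=16
i=5 t=11 v=5: DROP (t<16-2); WM=16
i=6 t=20 v=1: → [14,24); WM=19
i=7 t=21 v=8: → [14,25); WM=20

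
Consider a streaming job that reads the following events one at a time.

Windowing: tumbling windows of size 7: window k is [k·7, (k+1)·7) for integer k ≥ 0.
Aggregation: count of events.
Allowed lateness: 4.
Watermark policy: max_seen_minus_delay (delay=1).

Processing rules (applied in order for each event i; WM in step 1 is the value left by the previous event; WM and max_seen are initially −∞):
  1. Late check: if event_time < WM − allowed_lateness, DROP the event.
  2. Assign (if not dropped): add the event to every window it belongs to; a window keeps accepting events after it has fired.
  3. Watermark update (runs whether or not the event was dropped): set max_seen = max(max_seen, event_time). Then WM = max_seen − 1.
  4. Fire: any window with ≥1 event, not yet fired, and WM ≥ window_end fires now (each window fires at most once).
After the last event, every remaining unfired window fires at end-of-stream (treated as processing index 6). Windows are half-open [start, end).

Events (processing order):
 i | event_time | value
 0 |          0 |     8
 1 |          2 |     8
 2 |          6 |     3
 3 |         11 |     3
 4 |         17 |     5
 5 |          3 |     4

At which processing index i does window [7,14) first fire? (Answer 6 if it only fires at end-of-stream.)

i=0 t=0 v=8: → [0,7); WM=-1
i=1 t=2 v=8: → [0,7); WM=1
i=2 t=6 v=3: → [0,7); WM=5
i=3 t=11 v=3: → [7,14); WM=10; [0,7) fires=3
i=4 t=17 v=5: → [14,21); WM=16; [7,14) fires=1
i=5 t=3 v=4: DROP (t<16-4); WM=16

4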